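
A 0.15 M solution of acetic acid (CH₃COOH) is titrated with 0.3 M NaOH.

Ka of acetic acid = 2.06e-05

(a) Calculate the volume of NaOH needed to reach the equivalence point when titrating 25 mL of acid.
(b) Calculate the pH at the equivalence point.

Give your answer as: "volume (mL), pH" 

moles acid = 0.15 × 25/1000 = 0.00375 mol; V_base = moles/0.3 × 1000 = 12.5 mL. At equivalence only the conjugate base is present: [A⁻] = 0.00375/0.037 = 1.0000e-01 M. Kb = Kw/Ka = 4.85e-10; [OH⁻] = √(Kb × [A⁻]) = 6.9673e-06; pOH = 5.16; pH = 14 - pOH = 8.84.

V = 12.5 mL, pH = 8.84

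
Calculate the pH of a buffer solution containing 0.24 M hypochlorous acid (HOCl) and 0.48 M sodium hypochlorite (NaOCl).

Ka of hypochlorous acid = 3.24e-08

pKa = -log(3.24e-08) = 7.49. pH = pKa + log([A⁻]/[HA]) = 7.49 + log(0.48/0.24)

pH = 7.79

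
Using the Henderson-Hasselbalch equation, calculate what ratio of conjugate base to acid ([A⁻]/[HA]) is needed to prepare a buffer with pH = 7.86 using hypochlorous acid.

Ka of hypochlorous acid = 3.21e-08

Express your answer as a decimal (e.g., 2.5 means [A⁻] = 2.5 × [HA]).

pKa = -log(3.21e-08) = 7.4935. pH = pKa + log([A⁻]/[HA]), so log([A⁻]/[HA]) = pH − pKa = 7.86 − 7.4935 = 0.3665. [A⁻]/[HA] = 10^(0.3665) = 2.33

[A⁻]/[HA] = 2.33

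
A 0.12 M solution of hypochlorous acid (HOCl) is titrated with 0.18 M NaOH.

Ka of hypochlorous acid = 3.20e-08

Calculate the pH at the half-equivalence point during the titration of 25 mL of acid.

At half-equivalence [HA] = [A⁻], so Henderson-Hasselbalch gives pH = pKa = -log(3.20e-08) = 7.49.

pH = pKa = 7.49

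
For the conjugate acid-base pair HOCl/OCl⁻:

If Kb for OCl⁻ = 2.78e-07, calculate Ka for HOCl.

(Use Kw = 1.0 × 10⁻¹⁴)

For a conjugate pair Ka × Kb = Kw, so Ka = Kw/Kb = 1.0 × 10⁻¹⁴ / 2.78e-07 = 3.60e-08.

K_a = 3.60e-08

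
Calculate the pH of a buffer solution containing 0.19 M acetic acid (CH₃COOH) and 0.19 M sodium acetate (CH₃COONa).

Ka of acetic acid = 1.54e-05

pKa = -log(1.54e-05) = 4.81. pH = pKa + log([A⁻]/[HA]) = 4.81 + log(0.19/0.19)

pH = 4.81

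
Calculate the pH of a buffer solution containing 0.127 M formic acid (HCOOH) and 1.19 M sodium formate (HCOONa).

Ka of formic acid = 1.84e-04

pKa = -log(1.84e-04) = 3.74. pH = pKa + log([A⁻]/[HA]) = 3.74 + log(1.19/0.127)

pH = 4.71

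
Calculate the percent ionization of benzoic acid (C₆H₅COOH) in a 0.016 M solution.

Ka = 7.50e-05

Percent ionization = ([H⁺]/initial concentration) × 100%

Using Ka equilibrium: x² + Ka×x - Ka×C = 0. Solving: [H⁺] = 1.0586e-03. Percent = (1.0586e-03/0.016) × 100

Percent ionization = 6.62%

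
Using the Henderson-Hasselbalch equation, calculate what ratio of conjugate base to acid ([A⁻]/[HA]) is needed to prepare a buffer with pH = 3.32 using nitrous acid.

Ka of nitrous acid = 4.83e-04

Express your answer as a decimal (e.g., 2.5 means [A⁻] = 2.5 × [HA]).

pKa = -log(4.83e-04) = 3.3161. pH = pKa + log([A⁻]/[HA]), so log([A⁻]/[HA]) = pH − pKa = 3.32 − 3.3161 = 0.0039. [A⁻]/[HA] = 10^(0.0039) = 1.01

[A⁻]/[HA] = 1.01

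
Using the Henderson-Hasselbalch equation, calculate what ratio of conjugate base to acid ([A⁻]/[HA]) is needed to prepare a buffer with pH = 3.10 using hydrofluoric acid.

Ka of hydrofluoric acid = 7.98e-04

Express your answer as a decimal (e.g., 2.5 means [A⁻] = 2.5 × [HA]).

pKa = -log(7.98e-04) = 3.0980. pH = pKa + log([A⁻]/[HA]), so log([A⁻]/[HA]) = pH − pKa = 3.10 − 3.0980 = 0.0020. [A⁻]/[HA] = 10^(0.0020) = 1.00

[A⁻]/[HA] = 1.00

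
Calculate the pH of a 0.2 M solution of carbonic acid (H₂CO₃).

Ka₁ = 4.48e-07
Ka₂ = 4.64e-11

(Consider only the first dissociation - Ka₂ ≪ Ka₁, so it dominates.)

First dissociation dominates. From Ka₁ = [H⁺][HA⁻]/[H₂A], x² + Ka₁·x − Ka₁·C = 0 with C = 0.2 M and Ka₁ = 4.48e-07. Solving: [H⁺] = (−Ka₁ + √(Ka₁² + 4·Ka₁·C)) / 2 = 2.9911e-04 M. pH = -log(2.9911e-04) = 3.52.

pH = 3.52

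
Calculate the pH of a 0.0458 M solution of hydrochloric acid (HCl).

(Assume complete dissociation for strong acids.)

[H⁺] = 0.0458 M for strong acid. pH = -log[H⁺] = -log(0.0458)

pH = 1.34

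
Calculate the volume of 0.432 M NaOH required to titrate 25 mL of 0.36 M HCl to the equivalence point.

At equivalence: moles acid = moles base. moles HCl = 0.36 × 25/1000 = 0.009 mol. V_base = moles / 0.432 × 1000 = 20.8 mL.

V_{base} = 20.8 mL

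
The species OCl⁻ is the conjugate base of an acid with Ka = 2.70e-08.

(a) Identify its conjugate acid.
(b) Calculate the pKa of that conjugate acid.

(a) The conjugate acid is formed by adding one H⁺ to OCl⁻, giving HOCl. (b) pKa = -log(Ka) = -log(2.70e-08) = 7.57.

Conjugate acid: HOCl; pK_a = 7.57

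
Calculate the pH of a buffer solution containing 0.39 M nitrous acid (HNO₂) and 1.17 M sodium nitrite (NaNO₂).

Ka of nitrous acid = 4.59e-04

pKa = -log(4.59e-04) = 3.34. pH = pKa + log([A⁻]/[HA]) = 3.34 + log(1.17/0.39)

pH = 3.82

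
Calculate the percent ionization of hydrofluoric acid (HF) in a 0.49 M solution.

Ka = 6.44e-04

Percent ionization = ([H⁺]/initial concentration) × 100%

Using Ka equilibrium: x² + Ka×x - Ka×C = 0. Solving: [H⁺] = 1.7445e-02. Percent = (1.7445e-02/0.49) × 100

Percent ionization = 3.56%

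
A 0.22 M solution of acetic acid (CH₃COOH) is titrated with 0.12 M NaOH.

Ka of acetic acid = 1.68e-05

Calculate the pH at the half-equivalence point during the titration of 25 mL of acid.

At half-equivalence [HA] = [A⁻], so Henderson-Hasselbalch gives pH = pKa = -log(1.68e-05) = 4.77.

pH = pKa = 4.77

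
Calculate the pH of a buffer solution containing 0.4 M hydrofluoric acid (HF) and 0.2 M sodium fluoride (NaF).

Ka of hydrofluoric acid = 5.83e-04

pKa = -log(5.83e-04) = 3.23. pH = pKa + log([A⁻]/[HA]) = 3.23 + log(0.2/0.4)

pH = 2.93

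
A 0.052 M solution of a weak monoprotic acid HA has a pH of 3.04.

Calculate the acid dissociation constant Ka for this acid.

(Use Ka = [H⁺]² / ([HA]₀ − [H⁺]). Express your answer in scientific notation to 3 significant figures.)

[H⁺] = 10^(−pH) = 10^(−3.04) = 9.120e-04 M. For HA ⇌ H⁺ + A⁻, Ka = [H⁺][A⁻]/[HA] = [H⁺]² / ([HA]₀ − [H⁺]) = (9.120e-04)² / (0.052 − 9.120e-04) = 1.63e-05.

K_a = 1.63e-05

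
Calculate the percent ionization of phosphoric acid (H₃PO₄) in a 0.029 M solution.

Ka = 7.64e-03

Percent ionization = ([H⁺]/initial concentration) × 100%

Using Ka equilibrium: x² + Ka×x - Ka×C = 0. Solving: [H⁺] = 1.1547e-02. Percent = (1.1547e-02/0.029) × 100

Percent ionization = 39.8%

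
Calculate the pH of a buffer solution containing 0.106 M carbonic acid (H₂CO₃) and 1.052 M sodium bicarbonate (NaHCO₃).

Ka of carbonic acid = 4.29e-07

pKa = -log(4.29e-07) = 6.37. pH = pKa + log([A⁻]/[HA]) = 6.37 + log(1.052/0.106)

pH = 7.36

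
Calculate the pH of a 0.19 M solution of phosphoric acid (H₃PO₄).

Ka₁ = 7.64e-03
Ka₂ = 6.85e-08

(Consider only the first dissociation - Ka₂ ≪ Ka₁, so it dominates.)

First dissociation dominates. From Ka₁ = [H⁺][HA⁻]/[H₂A], x² + Ka₁·x − Ka₁·C = 0 with C = 0.19 M and Ka₁ = 7.64e-03. Solving: [H⁺] = (−Ka₁ + √(Ka₁² + 4·Ka₁·C)) / 2 = 3.4471e-02 M. pH = -log(3.4471e-02) = 1.46.

pH = 1.46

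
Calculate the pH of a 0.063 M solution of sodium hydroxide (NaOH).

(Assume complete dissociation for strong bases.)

[OH⁻] = 0.063 M for strong base. pOH = -log[OH⁻] = 1.20, pH = 14 - pOH

pH = 12.80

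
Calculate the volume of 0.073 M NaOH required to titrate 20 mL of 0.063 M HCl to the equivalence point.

At equivalence: moles acid = moles base. moles HCl = 0.063 × 20/1000 = 0.00126 mol. V_base = moles / 0.073 × 1000 = 17.3 mL.

V_{base} = 17.3 mL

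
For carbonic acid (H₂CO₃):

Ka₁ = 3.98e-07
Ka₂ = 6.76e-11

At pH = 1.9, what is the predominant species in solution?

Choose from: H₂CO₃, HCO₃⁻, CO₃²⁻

pKa₁ = 6.40, pKa₂ = 10.17. For a polyprotic acid the predominant species crosses at each pKa: below pKa_n the protonated form dominates, above it the deprotonated form does. At pH = 1.9, the predominant species is H₂CO₃.

H₂CO₃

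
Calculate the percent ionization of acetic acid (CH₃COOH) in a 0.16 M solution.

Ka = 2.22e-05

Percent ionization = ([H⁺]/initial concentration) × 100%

Using Ka equilibrium: x² + Ka×x - Ka×C = 0. Solving: [H⁺] = 1.8736e-03. Percent = (1.8736e-03/0.16) × 100

Percent ionization = 1.17%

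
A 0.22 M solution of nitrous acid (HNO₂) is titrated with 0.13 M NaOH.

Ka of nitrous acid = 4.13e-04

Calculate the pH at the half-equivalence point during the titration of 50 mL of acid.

At half-equivalence [HA] = [A⁻], so Henderson-Hasselbalch gives pH = pKa = -log(4.13e-04) = 3.38.

pH = pKa = 3.38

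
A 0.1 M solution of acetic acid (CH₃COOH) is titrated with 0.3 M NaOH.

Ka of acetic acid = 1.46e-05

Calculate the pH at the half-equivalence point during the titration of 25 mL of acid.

At half-equivalence [HA] = [A⁻], so Henderson-Hasselbalch gives pH = pKa = -log(1.46e-05) = 4.84.

pH = pKa = 4.84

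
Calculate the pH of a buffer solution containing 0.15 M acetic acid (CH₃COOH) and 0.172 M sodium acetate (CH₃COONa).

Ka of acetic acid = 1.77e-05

pKa = -log(1.77e-05) = 4.75. pH = pKa + log([A⁻]/[HA]) = 4.75 + log(0.172/0.15)

pH = 4.81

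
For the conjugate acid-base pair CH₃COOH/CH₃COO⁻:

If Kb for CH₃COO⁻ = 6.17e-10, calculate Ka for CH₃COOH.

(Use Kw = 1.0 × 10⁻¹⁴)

For a conjugate pair Ka × Kb = Kw, so Ka = Kw/Kb = 1.0 × 10⁻¹⁴ / 6.17e-10 = 1.62e-05.

K_a = 1.62e-05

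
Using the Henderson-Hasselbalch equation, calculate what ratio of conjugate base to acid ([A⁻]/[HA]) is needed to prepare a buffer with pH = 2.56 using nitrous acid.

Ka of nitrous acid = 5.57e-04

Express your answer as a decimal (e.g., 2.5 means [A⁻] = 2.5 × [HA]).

pKa = -log(5.57e-04) = 3.2541. pH = pKa + log([A⁻]/[HA]), so log([A⁻]/[HA]) = pH − pKa = 2.56 − 3.2541 = -0.6941. [A⁻]/[HA] = 10^(-0.6941) = 0.202

[A⁻]/[HA] = 0.202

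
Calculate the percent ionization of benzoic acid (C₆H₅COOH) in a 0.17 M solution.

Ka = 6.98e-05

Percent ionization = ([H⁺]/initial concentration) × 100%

Using Ka equilibrium: x² + Ka×x - Ka×C = 0. Solving: [H⁺] = 3.4100e-03. Percent = (3.4100e-03/0.17) × 100

Percent ionization = 2.01%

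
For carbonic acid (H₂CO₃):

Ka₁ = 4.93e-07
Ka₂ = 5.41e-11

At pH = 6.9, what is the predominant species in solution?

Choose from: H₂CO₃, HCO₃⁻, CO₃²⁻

pKa₁ = 6.31, pKa₂ = 10.27. For a polyprotic acid the predominant species crosses at each pKa: below pKa_n the protonated form dominates, above it the deprotonated form does. At pH = 6.9, the predominant species is HCO₃⁻.

HCO₃⁻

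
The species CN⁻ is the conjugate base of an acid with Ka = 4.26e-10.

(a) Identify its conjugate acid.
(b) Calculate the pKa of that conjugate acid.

(a) The conjugate acid is formed by adding one H⁺ to CN⁻, giving HCN. (b) pKa = -log(Ka) = -log(4.26e-10) = 9.37.

Conjugate acid: HCN; pK_a = 9.37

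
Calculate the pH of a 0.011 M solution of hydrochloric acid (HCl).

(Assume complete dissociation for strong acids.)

[H⁺] = 0.011 M for strong acid. pH = -log[H⁺] = -log(0.011)

pH = 1.96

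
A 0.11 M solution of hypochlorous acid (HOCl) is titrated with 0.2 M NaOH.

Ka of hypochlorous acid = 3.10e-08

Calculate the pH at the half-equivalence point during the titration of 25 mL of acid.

At half-equivalence [HA] = [A⁻], so Henderson-Hasselbalch gives pH = pKa = -log(3.10e-08) = 7.51.

pH = pKa = 7.51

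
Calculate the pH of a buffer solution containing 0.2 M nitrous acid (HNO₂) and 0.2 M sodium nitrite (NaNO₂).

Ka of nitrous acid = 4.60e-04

pKa = -log(4.60e-04) = 3.34. pH = pKa + log([A⁻]/[HA]) = 3.34 + log(0.2/0.2)

pH = 3.34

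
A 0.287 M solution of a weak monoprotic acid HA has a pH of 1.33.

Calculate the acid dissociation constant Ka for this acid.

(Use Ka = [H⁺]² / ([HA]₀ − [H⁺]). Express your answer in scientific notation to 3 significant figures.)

[H⁺] = 10^(−pH) = 10^(−1.33) = 4.677e-02 M. For HA ⇌ H⁺ + A⁻, Ka = [H⁺][A⁻]/[HA] = [H⁺]² / ([HA]₀ − [H⁺]) = (4.677e-02)² / (0.287 − 4.677e-02) = 9.11e-03.

K_a = 9.11e-03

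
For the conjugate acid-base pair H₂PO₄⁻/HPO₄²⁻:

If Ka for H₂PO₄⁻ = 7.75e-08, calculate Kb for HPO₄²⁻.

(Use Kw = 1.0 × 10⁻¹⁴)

For a conjugate pair Ka × Kb = Kw, so Kb = Kw/Ka = 1.0 × 10⁻¹⁴ / 7.75e-08 = 1.29e-07.

K_b = 1.29e-07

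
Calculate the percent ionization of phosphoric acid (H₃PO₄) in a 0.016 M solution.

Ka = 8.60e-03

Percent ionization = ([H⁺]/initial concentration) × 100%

Using Ka equilibrium: x² + Ka×x - Ka×C = 0. Solving: [H⁺] = 8.1936e-03. Percent = (8.1936e-03/0.016) × 100

Percent ionization = 51.2%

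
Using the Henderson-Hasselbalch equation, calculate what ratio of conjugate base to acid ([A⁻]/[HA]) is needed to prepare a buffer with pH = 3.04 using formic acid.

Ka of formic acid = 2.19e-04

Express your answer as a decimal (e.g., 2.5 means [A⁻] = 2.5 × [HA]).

pKa = -log(2.19e-04) = 3.6596. pH = pKa + log([A⁻]/[HA]), so log([A⁻]/[HA]) = pH − pKa = 3.04 − 3.6596 = -0.6196. [A⁻]/[HA] = 10^(-0.6196) = 0.240

[A⁻]/[HA] = 0.240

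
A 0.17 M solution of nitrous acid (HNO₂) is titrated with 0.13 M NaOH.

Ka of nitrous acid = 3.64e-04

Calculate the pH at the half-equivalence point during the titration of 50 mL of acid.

At half-equivalence [HA] = [A⁻], so Henderson-Hasselbalch gives pH = pKa = -log(3.64e-04) = 3.44.

pH = pKa = 3.44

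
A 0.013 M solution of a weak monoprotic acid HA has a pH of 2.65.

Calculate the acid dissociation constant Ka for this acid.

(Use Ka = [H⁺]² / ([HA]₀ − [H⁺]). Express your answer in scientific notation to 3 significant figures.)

[H⁺] = 10^(−pH) = 10^(−2.65) = 2.239e-03 M. For HA ⇌ H⁺ + A⁻, Ka = [H⁺][A⁻]/[HA] = [H⁺]² / ([HA]₀ − [H⁺]) = (2.239e-03)² / (0.013 − 2.239e-03) = 4.66e-04.

K_a = 4.66e-04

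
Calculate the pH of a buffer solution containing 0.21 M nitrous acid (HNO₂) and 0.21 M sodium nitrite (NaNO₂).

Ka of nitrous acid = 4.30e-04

pKa = -log(4.30e-04) = 3.37. pH = pKa + log([A⁻]/[HA]) = 3.37 + log(0.21/0.21)

pH = 3.37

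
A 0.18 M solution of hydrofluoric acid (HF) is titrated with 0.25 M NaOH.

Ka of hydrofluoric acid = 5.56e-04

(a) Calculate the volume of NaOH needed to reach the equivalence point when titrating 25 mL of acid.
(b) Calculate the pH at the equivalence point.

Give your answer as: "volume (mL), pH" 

moles acid = 0.18 × 25/1000 = 0.0045 mol; V_base = moles/0.25 × 1000 = 18.0 mL. At equivalence only the conjugate base is present: [A⁻] = 0.0045/0.043 = 1.0465e-01 M. Kb = Kw/Ka = 1.80e-11; [OH⁻] = √(Kb × [A⁻]) = 1.3719e-06; pOH = 5.86; pH = 14 - pOH = 8.14.

V = 18.0 mL, pH = 8.14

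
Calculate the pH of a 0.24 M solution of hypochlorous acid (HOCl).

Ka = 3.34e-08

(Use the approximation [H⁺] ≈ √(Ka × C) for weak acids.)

[H⁺] = √(Ka × C) = √(3.34e-08 × 0.24) = 8.9532e-05. pH = -log(8.9532e-05)

pH = 4.05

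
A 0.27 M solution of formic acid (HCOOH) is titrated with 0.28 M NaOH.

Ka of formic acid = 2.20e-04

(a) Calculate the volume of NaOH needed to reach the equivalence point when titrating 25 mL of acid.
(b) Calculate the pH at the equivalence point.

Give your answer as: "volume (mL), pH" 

moles acid = 0.27 × 25/1000 = 0.00675 mol; V_base = moles/0.28 × 1000 = 24.1 mL. At equivalence only the conjugate base is present: [A⁻] = 0.00675/0.049 = 1.3745e-01 M. Kb = Kw/Ka = 4.55e-11; [OH⁻] = √(Kb × [A⁻]) = 2.4996e-06; pOH = 5.60; pH = 14 - pOH = 8.40.

V = 24.1 mL, pH = 8.40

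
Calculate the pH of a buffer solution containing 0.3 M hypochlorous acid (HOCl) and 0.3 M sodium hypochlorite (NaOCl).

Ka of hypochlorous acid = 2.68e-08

pKa = -log(2.68e-08) = 7.57. pH = pKa + log([A⁻]/[HA]) = 7.57 + log(0.3/0.3)

pH = 7.57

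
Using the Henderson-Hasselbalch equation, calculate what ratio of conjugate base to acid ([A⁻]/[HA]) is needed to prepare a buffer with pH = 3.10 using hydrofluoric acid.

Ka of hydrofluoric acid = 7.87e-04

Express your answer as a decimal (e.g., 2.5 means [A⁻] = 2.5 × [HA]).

pKa = -log(7.87e-04) = 3.1040. pH = pKa + log([A⁻]/[HA]), so log([A⁻]/[HA]) = pH − pKa = 3.10 − 3.1040 = -0.0040. [A⁻]/[HA] = 10^(-0.0040) = 0.991

[A⁻]/[HA] = 0.991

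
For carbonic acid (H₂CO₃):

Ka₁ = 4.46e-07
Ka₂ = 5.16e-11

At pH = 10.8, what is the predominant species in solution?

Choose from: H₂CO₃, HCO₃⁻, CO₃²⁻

pKa₁ = 6.35, pKa₂ = 10.29. For a polyprotic acid the predominant species crosses at each pKa: below pKa_n the protonated form dominates, above it the deprotonated form does. At pH = 10.8, the predominant species is CO₃²⁻.

CO₃²⁻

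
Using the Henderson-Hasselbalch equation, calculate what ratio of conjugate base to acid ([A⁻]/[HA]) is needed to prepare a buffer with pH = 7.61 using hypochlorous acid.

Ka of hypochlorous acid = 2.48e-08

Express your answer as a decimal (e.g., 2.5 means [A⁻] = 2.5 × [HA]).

pKa = -log(2.48e-08) = 7.6055. pH = pKa + log([A⁻]/[HA]), so log([A⁻]/[HA]) = pH − pKa = 7.61 − 7.6055 = 0.0045. [A⁻]/[HA] = 10^(0.0045) = 1.01

[A⁻]/[HA] = 1.01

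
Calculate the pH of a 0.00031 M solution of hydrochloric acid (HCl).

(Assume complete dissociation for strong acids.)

[H⁺] = 0.00031 M for strong acid. pH = -log[H⁺] = -log(0.00031)

pH = 3.51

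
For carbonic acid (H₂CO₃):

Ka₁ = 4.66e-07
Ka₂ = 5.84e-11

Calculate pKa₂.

pKa₂ = -log(Ka₂) = -log(5.84e-11) = 10.23.

pK_{a2} = 10.23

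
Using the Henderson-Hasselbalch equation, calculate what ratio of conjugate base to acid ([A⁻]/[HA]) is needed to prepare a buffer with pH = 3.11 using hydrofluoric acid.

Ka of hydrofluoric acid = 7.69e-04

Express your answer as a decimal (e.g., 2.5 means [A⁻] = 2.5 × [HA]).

pKa = -log(7.69e-04) = 3.1141. pH = pKa + log([A⁻]/[HA]), so log([A⁻]/[HA]) = pH − pKa = 3.11 − 3.1141 = -0.0041. [A⁻]/[HA] = 10^(-0.0041) = 0.991

[A⁻]/[HA] = 0.991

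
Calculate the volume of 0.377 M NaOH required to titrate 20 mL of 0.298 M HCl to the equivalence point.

At equivalence: moles acid = moles base. moles HCl = 0.298 × 20/1000 = 0.00596 mol. V_base = moles / 0.377 × 1000 = 15.8 mL.

V_{base} = 15.8 mL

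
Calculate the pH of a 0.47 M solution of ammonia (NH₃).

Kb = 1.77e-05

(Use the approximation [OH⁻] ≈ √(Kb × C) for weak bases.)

[OH⁻] = √(Kb × C) = √(1.77e-05 × 0.47) = 2.8843e-03. pOH = 2.54, pH = 14 - pOH

pH = 11.46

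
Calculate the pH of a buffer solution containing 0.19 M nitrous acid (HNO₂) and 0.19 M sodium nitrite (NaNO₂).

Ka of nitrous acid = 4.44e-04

pKa = -log(4.44e-04) = 3.35. pH = pKa + log([A⁻]/[HA]) = 3.35 + log(0.19/0.19)

pH = 3.35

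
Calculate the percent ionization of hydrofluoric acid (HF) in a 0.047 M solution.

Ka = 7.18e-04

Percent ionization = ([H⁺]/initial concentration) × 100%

Using Ka equilibrium: x² + Ka×x - Ka×C = 0. Solving: [H⁺] = 5.4612e-03. Percent = (5.4612e-03/0.047) × 100

Percent ionization = 11.6%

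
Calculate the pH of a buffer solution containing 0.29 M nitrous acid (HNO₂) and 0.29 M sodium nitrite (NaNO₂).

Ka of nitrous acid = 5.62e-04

pKa = -log(5.62e-04) = 3.25. pH = pKa + log([A⁻]/[HA]) = 3.25 + log(0.29/0.29)

pH = 3.25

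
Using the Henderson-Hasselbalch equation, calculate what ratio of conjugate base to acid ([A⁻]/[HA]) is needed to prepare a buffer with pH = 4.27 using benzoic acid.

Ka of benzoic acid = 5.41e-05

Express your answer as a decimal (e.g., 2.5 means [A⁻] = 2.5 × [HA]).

pKa = -log(5.41e-05) = 4.2668. pH = pKa + log([A⁻]/[HA]), so log([A⁻]/[HA]) = pH − pKa = 4.27 − 4.2668 = 0.0032. [A⁻]/[HA] = 10^(0.0032) = 1.01

[A⁻]/[HA] = 1.01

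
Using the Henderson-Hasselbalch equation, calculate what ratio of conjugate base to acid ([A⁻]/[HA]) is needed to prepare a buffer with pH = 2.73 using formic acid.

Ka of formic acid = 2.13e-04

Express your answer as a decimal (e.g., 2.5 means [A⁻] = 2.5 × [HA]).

pKa = -log(2.13e-04) = 3.6716. pH = pKa + log([A⁻]/[HA]), so log([A⁻]/[HA]) = pH − pKa = 2.73 − 3.6716 = -0.9416. [A⁻]/[HA] = 10^(-0.9416) = 0.114

[A⁻]/[HA] = 0.114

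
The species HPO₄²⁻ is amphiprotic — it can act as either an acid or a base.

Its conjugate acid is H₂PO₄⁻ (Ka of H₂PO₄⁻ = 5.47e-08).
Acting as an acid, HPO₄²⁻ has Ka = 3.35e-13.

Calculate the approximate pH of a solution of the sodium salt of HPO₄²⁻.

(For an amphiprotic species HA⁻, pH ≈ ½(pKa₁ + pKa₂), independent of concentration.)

pKa₁ = -log(5.47e-08) = 7.26; pKa₂ = -log(3.35e-13) = 12.47. For an amphiprotic species, pH ≈ ½(pKa₁ + pKa₂) = ½(7.26 + 12.47) = 9.87.

pH = 9.87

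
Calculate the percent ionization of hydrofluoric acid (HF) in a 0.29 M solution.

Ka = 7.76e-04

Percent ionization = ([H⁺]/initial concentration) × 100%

Using Ka equilibrium: x² + Ka×x - Ka×C = 0. Solving: [H⁺] = 1.4618e-02. Percent = (1.4618e-02/0.29) × 100

Percent ionization = 5.04%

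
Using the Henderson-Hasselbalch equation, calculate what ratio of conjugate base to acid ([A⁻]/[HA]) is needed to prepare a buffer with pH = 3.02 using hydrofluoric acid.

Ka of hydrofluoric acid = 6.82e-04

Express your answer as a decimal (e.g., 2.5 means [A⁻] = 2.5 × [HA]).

pKa = -log(6.82e-04) = 3.1662. pH = pKa + log([A⁻]/[HA]), so log([A⁻]/[HA]) = pH − pKa = 3.02 − 3.1662 = -0.1462. [A⁻]/[HA] = 10^(-0.1462) = 0.714

[A⁻]/[HA] = 0.714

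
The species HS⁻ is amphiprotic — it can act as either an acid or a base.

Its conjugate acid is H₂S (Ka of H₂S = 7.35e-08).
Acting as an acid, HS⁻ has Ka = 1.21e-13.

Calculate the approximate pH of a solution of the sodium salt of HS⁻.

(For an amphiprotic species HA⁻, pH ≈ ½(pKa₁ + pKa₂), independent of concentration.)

pKa₁ = -log(7.35e-08) = 7.13; pKa₂ = -log(1.21e-13) = 12.92. For an amphiprotic species, pH ≈ ½(pKa₁ + pKa₂) = ½(7.13 + 12.92) = 10.03.

pH = 10.03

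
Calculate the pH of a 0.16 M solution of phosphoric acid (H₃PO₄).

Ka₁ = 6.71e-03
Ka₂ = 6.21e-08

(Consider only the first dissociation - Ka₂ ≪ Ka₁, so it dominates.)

First dissociation dominates. From Ka₁ = [H⁺][HA⁻]/[H₂A], x² + Ka₁·x − Ka₁·C = 0 with C = 0.16 M and Ka₁ = 6.71e-03. Solving: [H⁺] = (−Ka₁ + √(Ka₁² + 4·Ka₁·C)) / 2 = 2.9582e-02 M. pH = -log(2.9582e-02) = 1.53.

pH = 1.53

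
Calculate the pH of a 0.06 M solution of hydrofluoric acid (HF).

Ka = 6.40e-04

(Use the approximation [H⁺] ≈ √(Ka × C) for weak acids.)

[H⁺] = √(Ka × C) = √(6.40e-04 × 0.06) = 6.1968e-03. pH = -log(6.1968e-03)

pH = 2.21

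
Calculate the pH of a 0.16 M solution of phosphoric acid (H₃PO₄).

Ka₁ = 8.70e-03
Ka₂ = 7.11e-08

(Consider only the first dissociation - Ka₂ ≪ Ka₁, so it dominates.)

First dissociation dominates. From Ka₁ = [H⁺][HA⁻]/[H₂A], x² + Ka₁·x − Ka₁·C = 0 with C = 0.16 M and Ka₁ = 8.70e-03. Solving: [H⁺] = (−Ka₁ + √(Ka₁² + 4·Ka₁·C)) / 2 = 3.3212e-02 M. pH = -log(3.3212e-02) = 1.48.

pH = 1.48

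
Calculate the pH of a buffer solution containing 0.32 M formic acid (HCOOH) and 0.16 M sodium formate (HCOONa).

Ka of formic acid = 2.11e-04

pKa = -log(2.11e-04) = 3.68. pH = pKa + log([A⁻]/[HA]) = 3.68 + log(0.16/0.32)

pH = 3.37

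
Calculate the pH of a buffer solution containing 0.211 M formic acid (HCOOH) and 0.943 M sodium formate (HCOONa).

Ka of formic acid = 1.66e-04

pKa = -log(1.66e-04) = 3.78. pH = pKa + log([A⁻]/[HA]) = 3.78 + log(0.943/0.211)

pH = 4.43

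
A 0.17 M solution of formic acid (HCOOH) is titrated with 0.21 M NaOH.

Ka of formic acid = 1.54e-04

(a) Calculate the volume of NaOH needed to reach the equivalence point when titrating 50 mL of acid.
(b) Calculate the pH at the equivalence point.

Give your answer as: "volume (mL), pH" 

moles acid = 0.17 × 50/1000 = 0.0085 mol; V_base = moles/0.21 × 1000 = 40.5 mL. At equivalence only the conjugate base is present: [A⁻] = 0.0085/0.090 = 9.3947e-02 M. Kb = Kw/Ka = 6.49e-11; [OH⁻] = √(Kb × [A⁻]) = 2.4699e-06; pOH = 5.61; pH = 14 - pOH = 8.39.

V = 40.5 mL, pH = 8.39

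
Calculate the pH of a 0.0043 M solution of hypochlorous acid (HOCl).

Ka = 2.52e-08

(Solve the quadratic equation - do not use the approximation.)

x² + Ka×x - Ka×C = 0. Using quadratic formula: [H⁺] = 1.0397e-05

pH = 4.98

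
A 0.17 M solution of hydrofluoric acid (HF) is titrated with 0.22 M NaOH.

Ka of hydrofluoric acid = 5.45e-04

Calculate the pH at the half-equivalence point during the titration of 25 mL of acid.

At half-equivalence [HA] = [A⁻], so Henderson-Hasselbalch gives pH = pKa = -log(5.45e-04) = 3.26.

pH = pKa = 3.26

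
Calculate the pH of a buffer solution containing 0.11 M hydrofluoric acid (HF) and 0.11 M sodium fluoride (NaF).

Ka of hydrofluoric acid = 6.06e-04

pKa = -log(6.06e-04) = 3.22. pH = pKa + log([A⁻]/[HA]) = 3.22 + log(0.11/0.11)

pH = 3.22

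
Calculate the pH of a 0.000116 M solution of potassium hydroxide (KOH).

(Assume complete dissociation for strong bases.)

[OH⁻] = 0.000116 M for strong base. pOH = -log[OH⁻] = 3.94, pH = 14 - pOH

pH = 10.06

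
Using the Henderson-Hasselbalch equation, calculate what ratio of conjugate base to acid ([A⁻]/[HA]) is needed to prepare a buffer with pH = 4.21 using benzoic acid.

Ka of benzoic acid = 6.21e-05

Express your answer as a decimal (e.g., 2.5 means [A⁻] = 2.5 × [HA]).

pKa = -log(6.21e-05) = 4.2069. pH = pKa + log([A⁻]/[HA]), so log([A⁻]/[HA]) = pH − pKa = 4.21 − 4.2069 = 0.0031. [A⁻]/[HA] = 10^(0.0031) = 1.01

[A⁻]/[HA] = 1.01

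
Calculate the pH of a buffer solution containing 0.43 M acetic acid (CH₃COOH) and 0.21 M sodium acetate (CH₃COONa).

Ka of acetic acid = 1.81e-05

pKa = -log(1.81e-05) = 4.74. pH = pKa + log([A⁻]/[HA]) = 4.74 + log(0.21/0.43)

pH = 4.43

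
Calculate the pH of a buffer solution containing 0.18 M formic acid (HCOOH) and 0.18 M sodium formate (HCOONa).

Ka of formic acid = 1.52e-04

pKa = -log(1.52e-04) = 3.82. pH = pKa + log([A⁻]/[HA]) = 3.82 + log(0.18/0.18)

pH = 3.82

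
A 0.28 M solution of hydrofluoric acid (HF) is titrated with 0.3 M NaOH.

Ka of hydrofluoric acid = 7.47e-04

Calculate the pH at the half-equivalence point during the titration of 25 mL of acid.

At half-equivalence [HA] = [A⁻], so Henderson-Hasselbalch gives pH = pKa = -log(7.47e-04) = 3.13.

pH = pKa = 3.13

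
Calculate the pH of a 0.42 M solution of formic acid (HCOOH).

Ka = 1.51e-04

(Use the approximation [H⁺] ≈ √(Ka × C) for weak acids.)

[H⁺] = √(Ka × C) = √(1.51e-04 × 0.42) = 7.9637e-03. pH = -log(7.9637e-03)

pH = 2.10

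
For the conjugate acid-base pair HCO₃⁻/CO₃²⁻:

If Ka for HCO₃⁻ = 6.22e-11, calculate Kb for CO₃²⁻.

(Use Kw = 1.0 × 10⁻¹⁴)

For a conjugate pair Ka × Kb = Kw, so Kb = Kw/Ka = 1.0 × 10⁻¹⁴ / 6.22e-11 = 1.61e-04.

K_b = 1.61e-04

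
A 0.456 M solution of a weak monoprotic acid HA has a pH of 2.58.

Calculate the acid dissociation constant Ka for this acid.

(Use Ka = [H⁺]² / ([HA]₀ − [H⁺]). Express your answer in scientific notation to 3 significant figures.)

[H⁺] = 10^(−pH) = 10^(−2.58) = 2.630e-03 M. For HA ⇌ H⁺ + A⁻, Ka = [H⁺][A⁻]/[HA] = [H⁺]² / ([HA]₀ − [H⁺]) = (2.630e-03)² / (0.456 − 2.630e-03) = 1.53e-05.

K_a = 1.53e-05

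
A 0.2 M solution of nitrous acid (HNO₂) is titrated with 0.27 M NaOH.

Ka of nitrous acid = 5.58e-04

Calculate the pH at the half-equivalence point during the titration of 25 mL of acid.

At half-equivalence [HA] = [A⁻], so Henderson-Hasselbalch gives pH = pKa = -log(5.58e-04) = 3.25.

pH = pKa = 3.25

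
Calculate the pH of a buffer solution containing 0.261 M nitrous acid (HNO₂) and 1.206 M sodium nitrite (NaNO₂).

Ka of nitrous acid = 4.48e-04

pKa = -log(4.48e-04) = 3.35. pH = pKa + log([A⁻]/[HA]) = 3.35 + log(1.206/0.261)

pH = 4.01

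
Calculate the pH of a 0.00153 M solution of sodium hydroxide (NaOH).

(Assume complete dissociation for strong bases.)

[OH⁻] = 0.00153 M for strong base. pOH = -log[OH⁻] = 2.82, pH = 14 - pOH

pH = 11.18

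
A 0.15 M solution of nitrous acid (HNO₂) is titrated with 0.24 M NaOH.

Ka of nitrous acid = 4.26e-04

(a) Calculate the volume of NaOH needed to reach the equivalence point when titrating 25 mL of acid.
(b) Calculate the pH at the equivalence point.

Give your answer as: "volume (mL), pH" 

moles acid = 0.15 × 25/1000 = 0.00375 mol; V_base = moles/0.24 × 1000 = 15.6 mL. At equivalence only the conjugate base is present: [A⁻] = 0.00375/0.041 = 9.2308e-02 M. Kb = Kw/Ka = 2.35e-11; [OH⁻] = √(Kb × [A⁻]) = 1.4720e-06; pOH = 5.83; pH = 14 - pOH = 8.17.

V = 15.6 mL, pH = 8.17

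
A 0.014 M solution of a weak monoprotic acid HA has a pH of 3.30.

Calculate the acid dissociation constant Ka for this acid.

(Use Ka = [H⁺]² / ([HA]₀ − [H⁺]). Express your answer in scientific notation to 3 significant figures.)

[H⁺] = 10^(−pH) = 10^(−3.30) = 5.012e-04 M. For HA ⇌ H⁺ + A⁻, Ka = [H⁺][A⁻]/[HA] = [H⁺]² / ([HA]₀ − [H⁺]) = (5.012e-04)² / (0.014 − 5.012e-04) = 1.86e-05.

K_a = 1.86e-05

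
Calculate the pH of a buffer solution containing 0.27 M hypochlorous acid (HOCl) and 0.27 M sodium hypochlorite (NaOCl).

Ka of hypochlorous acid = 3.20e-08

pKa = -log(3.20e-08) = 7.49. pH = pKa + log([A⁻]/[HA]) = 7.49 + log(0.27/0.27)

pH = 7.49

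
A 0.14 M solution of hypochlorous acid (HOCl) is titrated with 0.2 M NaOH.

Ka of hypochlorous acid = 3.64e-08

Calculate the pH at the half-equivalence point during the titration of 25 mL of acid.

At half-equivalence [HA] = [A⁻], so Henderson-Hasselbalch gives pH = pKa = -log(3.64e-08) = 7.44.

pH = pKa = 7.44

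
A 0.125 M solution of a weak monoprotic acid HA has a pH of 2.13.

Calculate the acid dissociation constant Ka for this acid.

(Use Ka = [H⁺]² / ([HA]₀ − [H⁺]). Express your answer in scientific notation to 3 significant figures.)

[H⁺] = 10^(−pH) = 10^(−2.13) = 7.413e-03 M. For HA ⇌ H⁺ + A⁻, Ka = [H⁺][A⁻]/[HA] = [H⁺]² / ([HA]₀ − [H⁺]) = (7.413e-03)² / (0.125 − 7.413e-03) = 4.67e-04.

K_a = 4.67e-04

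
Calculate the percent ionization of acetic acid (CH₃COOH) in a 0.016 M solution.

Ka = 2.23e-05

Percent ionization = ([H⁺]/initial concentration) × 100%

Using Ka equilibrium: x² + Ka×x - Ka×C = 0. Solving: [H⁺] = 5.8628e-04. Percent = (5.8628e-04/0.016) × 100

Percent ionization = 3.66%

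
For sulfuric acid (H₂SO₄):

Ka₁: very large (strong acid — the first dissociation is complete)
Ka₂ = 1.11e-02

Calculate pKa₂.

pKa₂ = -log(Ka₂) = -log(1.11e-02) = 1.95.

pK_{a2} = 1.95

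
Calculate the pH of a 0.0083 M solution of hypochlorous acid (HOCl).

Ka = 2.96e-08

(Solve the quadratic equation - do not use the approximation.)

x² + Ka×x - Ka×C = 0. Using quadratic formula: [H⁺] = 1.5659e-05

pH = 4.81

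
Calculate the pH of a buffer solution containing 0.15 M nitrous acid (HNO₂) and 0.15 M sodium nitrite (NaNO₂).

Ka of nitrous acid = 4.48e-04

pKa = -log(4.48e-04) = 3.35. pH = pKa + log([A⁻]/[HA]) = 3.35 + log(0.15/0.15)

pH = 3.35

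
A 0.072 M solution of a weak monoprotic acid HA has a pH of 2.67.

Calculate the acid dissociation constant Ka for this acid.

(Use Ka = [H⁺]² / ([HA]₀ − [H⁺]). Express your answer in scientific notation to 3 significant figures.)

[H⁺] = 10^(−pH) = 10^(−2.67) = 2.138e-03 M. For HA ⇌ H⁺ + A⁻, Ka = [H⁺][A⁻]/[HA] = [H⁺]² / ([HA]₀ − [H⁺]) = (2.138e-03)² / (0.072 − 2.138e-03) = 6.54e-05.

K_a = 6.54e-05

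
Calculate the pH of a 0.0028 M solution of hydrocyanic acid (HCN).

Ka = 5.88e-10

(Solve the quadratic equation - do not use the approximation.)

x² + Ka×x - Ka×C = 0. Using quadratic formula: [H⁺] = 1.2828e-06

pH = 5.89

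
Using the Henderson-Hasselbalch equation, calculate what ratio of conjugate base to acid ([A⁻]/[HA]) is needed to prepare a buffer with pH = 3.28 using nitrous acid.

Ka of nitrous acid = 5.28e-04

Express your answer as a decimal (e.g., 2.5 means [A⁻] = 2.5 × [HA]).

pKa = -log(5.28e-04) = 3.2774. pH = pKa + log([A⁻]/[HA]), so log([A⁻]/[HA]) = pH − pKa = 3.28 − 3.2774 = 0.0026. [A⁻]/[HA] = 10^(0.0026) = 1.01

[A⁻]/[HA] = 1.01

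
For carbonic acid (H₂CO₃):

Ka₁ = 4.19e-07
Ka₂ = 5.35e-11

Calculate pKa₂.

pKa₂ = -log(Ka₂) = -log(5.35e-11) = 10.27.

pK_{a2} = 10.27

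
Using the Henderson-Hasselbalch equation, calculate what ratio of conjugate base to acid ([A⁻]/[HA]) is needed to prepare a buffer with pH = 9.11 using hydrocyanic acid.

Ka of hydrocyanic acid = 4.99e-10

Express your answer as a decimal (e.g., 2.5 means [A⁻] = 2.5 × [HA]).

pKa = -log(4.99e-10) = 9.3019. pH = pKa + log([A⁻]/[HA]), so log([A⁻]/[HA]) = pH − pKa = 9.11 − 9.3019 = -0.1919. [A⁻]/[HA] = 10^(-0.1919) = 0.643

[A⁻]/[HA] = 0.643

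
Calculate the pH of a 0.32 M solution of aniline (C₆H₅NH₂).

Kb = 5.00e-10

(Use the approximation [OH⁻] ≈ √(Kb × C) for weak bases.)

[OH⁻] = √(Kb × C) = √(5.00e-10 × 0.32) = 1.2649e-05. pOH = 4.90, pH = 14 - pOH

pH = 9.10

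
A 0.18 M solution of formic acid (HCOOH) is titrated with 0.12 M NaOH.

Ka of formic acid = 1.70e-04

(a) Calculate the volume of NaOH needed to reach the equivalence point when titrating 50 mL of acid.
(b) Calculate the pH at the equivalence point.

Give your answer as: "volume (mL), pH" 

moles acid = 0.18 × 50/1000 = 0.009 mol; V_base = moles/0.12 × 1000 = 75.0 mL. At equivalence only the conjugate base is present: [A⁻] = 0.009/0.125 = 7.2000e-02 M. Kb = Kw/Ka = 5.88e-11; [OH⁻] = √(Kb × [A⁻]) = 2.0580e-06; pOH = 5.69; pH = 14 - pOH = 8.31.

V = 75.0 mL, pH = 8.31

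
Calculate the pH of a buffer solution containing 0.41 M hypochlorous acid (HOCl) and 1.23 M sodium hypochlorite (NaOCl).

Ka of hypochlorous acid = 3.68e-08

pKa = -log(3.68e-08) = 7.43. pH = pKa + log([A⁻]/[HA]) = 7.43 + log(1.23/0.41)

pH = 7.91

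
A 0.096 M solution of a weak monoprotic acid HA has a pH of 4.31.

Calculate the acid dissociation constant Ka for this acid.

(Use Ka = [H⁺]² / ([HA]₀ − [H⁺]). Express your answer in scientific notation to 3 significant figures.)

[H⁺] = 10^(−pH) = 10^(−4.31) = 4.898e-05 M. For HA ⇌ H⁺ + A⁻, Ka = [H⁺][A⁻]/[HA] = [H⁺]² / ([HA]₀ − [H⁺]) = (4.898e-05)² / (0.096 − 4.898e-05) = 2.50e-08.

K_a = 2.50e-08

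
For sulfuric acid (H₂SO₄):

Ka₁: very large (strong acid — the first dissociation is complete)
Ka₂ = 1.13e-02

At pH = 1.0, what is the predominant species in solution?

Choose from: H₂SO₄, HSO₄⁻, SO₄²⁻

The first dissociation is complete, so H₂SO₄ itself is never the predominant species in water; pKa₂ = -log(1.13e-02) = 1.95. For a polyprotic acid the predominant species crosses at each pKa: below pKa_n the protonated form dominates, above it the deprotonated form does. At pH = 1.0, the predominant species is HSO₄⁻.

HSO₄⁻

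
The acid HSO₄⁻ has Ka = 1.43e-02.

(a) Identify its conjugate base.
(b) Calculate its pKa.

(a) The conjugate base is formed by removing one H⁺ from HSO₄⁻, giving SO₄²⁻. (b) pKa = -log(Ka) = -log(1.43e-02) = 1.84.

Conjugate base: SO₄²⁻; pK_a = 1.84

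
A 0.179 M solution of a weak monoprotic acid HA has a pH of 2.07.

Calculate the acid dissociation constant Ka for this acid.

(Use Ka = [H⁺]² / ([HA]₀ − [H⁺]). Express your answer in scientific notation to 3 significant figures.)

[H⁺] = 10^(−pH) = 10^(−2.07) = 8.511e-03 M. For HA ⇌ H⁺ + A⁻, Ka = [H⁺][A⁻]/[HA] = [H⁺]² / ([HA]₀ − [H⁺]) = (8.511e-03)² / (0.179 − 8.511e-03) = 4.25e-04.

K_a = 4.25e-04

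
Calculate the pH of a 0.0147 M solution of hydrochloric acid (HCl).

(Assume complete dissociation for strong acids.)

[H⁺] = 0.0147 M for strong acid. pH = -log[H⁺] = -log(0.0147)

pH = 1.83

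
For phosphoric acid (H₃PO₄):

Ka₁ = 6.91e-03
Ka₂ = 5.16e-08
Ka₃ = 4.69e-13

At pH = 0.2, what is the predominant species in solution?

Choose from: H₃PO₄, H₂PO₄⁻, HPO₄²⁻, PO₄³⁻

pKa₁ = 2.16, pKa₂ = 7.29, pKa₃ = 12.33. For a polyprotic acid the predominant species crosses at each pKa: below pKa_n the protonated form dominates, above it the deprotonated form does. At pH = 0.2, the predominant species is H₃PO₄.

H₃PO₄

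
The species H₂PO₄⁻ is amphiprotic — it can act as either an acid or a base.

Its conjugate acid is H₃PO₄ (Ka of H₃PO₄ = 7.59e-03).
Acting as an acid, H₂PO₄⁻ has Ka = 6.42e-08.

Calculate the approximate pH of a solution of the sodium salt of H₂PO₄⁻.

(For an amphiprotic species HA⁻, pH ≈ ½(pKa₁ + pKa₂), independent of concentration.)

pKa₁ = -log(7.59e-03) = 2.12; pKa₂ = -log(6.42e-08) = 7.19. For an amphiprotic species, pH ≈ ½(pKa₁ + pKa₂) = ½(2.12 + 7.19) = 4.66.

pH = 4.66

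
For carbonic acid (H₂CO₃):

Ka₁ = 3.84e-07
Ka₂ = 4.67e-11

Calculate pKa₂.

pKa₂ = -log(Ka₂) = -log(4.67e-11) = 10.33.

pK_{a2} = 10.33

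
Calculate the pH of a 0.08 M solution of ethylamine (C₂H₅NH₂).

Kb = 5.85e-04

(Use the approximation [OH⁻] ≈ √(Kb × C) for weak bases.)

[OH⁻] = √(Kb × C) = √(5.85e-04 × 0.08) = 6.8411e-03. pOH = 2.16, pH = 14 - pOH

pH = 11.84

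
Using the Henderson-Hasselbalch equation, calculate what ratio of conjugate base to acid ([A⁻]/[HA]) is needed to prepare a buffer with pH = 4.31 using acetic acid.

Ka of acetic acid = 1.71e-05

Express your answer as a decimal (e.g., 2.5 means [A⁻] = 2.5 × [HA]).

pKa = -log(1.71e-05) = 4.7670. pH = pKa + log([A⁻]/[HA]), so log([A⁻]/[HA]) = pH − pKa = 4.31 − 4.7670 = -0.4570. [A⁻]/[HA] = 10^(-0.4570) = 0.349

[A⁻]/[HA] = 0.349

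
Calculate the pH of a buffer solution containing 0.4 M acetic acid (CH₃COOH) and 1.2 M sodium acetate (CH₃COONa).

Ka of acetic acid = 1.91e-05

pKa = -log(1.91e-05) = 4.72. pH = pKa + log([A⁻]/[HA]) = 4.72 + log(1.2/0.4)

pH = 5.20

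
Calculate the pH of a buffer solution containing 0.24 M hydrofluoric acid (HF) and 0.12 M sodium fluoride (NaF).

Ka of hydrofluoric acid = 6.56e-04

pKa = -log(6.56e-04) = 3.18. pH = pKa + log([A⁻]/[HA]) = 3.18 + log(0.12/0.24)

pH = 2.88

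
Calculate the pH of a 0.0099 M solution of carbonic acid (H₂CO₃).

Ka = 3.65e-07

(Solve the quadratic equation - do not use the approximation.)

x² + Ka×x - Ka×C = 0. Using quadratic formula: [H⁺] = 5.9930e-05

pH = 4.22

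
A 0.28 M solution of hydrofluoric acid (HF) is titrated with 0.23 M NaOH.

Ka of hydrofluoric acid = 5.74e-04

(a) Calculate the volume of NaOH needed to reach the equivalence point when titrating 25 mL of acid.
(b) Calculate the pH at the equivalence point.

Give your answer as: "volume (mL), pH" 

moles acid = 0.28 × 25/1000 = 0.007 mol; V_base = moles/0.23 × 1000 = 30.4 mL. At equivalence only the conjugate base is present: [A⁻] = 0.007/0.055 = 1.2627e-01 M. Kb = Kw/Ka = 1.74e-11; [OH⁻] = √(Kb × [A⁻]) = 1.4832e-06; pOH = 5.83; pH = 14 - pOH = 8.17.

V = 30.4 mL, pH = 8.17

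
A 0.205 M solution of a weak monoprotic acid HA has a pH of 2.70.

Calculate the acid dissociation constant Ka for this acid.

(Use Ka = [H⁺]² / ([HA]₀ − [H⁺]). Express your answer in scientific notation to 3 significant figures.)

[H⁺] = 10^(−pH) = 10^(−2.70) = 1.995e-03 M. For HA ⇌ H⁺ + A⁻, Ka = [H⁺][A⁻]/[HA] = [H⁺]² / ([HA]₀ − [H⁺]) = (1.995e-03)² / (0.205 − 1.995e-03) = 1.96e-05.

K_a = 1.96e-05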